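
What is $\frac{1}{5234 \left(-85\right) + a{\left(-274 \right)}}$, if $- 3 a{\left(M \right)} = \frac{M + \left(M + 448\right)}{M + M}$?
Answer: $- \frac{411}{182849815} \approx -2.2477 \cdot 10^{-6}$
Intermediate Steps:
$a{\left(M \right)} = - \frac{448 + 2 M}{6 M}$ ($a{\left(M \right)} = - \frac{\left(M + \left(M + 448\right)\right) \frac{1}{M + M}}{3} = - \frac{\left(M + \left(448 + M\right)\right) \frac{1}{2 M}}{3} = - \frac{\left(448 + 2 M\right) \frac{1}{2 M}}{3} = - \frac{\frac{1}{2} \frac{1}{M} \left(448 + 2 M\right)}{3} = - \frac{448 + 2 M}{6 M}$)
$\frac{1}{5234 \left(-85\right) + a{\left(-274 \right)}} = \frac{1}{5234 \left(-85\right) + \frac{-224 - -274}{3 \left(-274\right)}} = \frac{1}{-444890 + \frac{1}{3} \left(- \frac{1}{274}\right) \left(-224 + 274\right)} = \frac{1}{-444890 + \frac{1}{3} \left(- \frac{1}{274}\right) 50} = \frac{1}{-444890 - \frac{25}{411}} = \frac{1}{- \frac{182849815}{411}} = - \frac{411}{182849815}$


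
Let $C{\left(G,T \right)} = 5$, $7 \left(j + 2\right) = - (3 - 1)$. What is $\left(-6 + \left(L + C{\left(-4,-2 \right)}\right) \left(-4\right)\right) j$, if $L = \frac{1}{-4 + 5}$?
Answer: $\frac{480}{7} \approx 68.571$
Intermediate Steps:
$j = - \frac{16}{7}$ ($j = -2 + \frac{\left(-1\right) \left(3 - 1\right)}{7} = -2 + \frac{\left(-1\right) 2}{7} = -2 + \frac{1}{7} \left(-2\right) = -2 - \frac{2}{7} = - \frac{16}{7} \approx -2.2857$)
$L = 1$ ($L = 1^{-1} = 1$)
$\left(-6 + \left(L + C{\left(-4,-2 \right)}\right) \left(-4\right)\right) j = \left(-6 + \left(1 + 5\right) \left(-4\right)\right) \left(- \frac{16}{7}\right) = \left(-6 + 6 \left(-4\right)\right) \left(- \frac{16}{7}\right) = \left(-6 - 24\right) \left(- \frac{16}{7}\right) = \left(-30\right) \left(- \frac{16}{7}\right) = \frac{480}{7}$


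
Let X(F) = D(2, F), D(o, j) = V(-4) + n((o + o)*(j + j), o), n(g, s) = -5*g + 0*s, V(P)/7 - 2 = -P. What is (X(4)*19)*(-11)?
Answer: 24662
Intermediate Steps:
V(P) = 14 - 7*P (V(P) = 14 + 7*(-P) = 14 - 7*P)
n(g, s) = -5*g (n(g, s) = -5*g + 0 = -5*g)
D(o, j) = 42 - 20*j*o (D(o, j) = (14 - 7*(-4)) - 5*(o + o)*(j + j) = (14 + 28) - 5*2*o*2*j = 42 - 20*j*o)
X(F) = 42 - 40*F (X(F) = 42 - 20*F*2 = 42 - 40*F)
(X(4)*19)*(-11) = ((42 - 40*4)*19)*(-11) = ((42 - 160)*19)*(-11) = -118*19*(-11) = -2242*(-11) = 24662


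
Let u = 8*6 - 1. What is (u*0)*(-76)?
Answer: 0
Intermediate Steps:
u = 47 (u = 48 - 1 = 47)
(u*0)*(-76) = (47*0)*(-76) = 0*(-76) = 0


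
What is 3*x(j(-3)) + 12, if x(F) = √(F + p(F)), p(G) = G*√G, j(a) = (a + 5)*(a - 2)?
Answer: 12 + 3*√(-10 - 10*I*√10) ≈ 22.21 - 13.937*I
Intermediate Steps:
j(a) = (-2 + a)*(5 + a) (j(a) = (5 + a)*(-2 + a) = (-2 + a)*(5 + a))
p(G) = G^(3/2)
x(F) = √(F + F^(3/2))
3*x(j(-3)) + 12 = 3*√((-10 + (-3)² + 3*(-3)) + (-10 + (-3)² + 3*(-3))^(3/2)) + 12 = 3*√((-10 + 9 - 9) + (-10 + 9 - 9)^(3/2)) + 12 = 3*√(-10 + (-10)^(3/2)) + 12 = 3*√(-10 - 10*I*√10) + 12 = 12 + 3*√(-10 - 10*I*√10)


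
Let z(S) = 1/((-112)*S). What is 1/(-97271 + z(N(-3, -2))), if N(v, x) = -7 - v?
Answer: -448/43577407 ≈ -1.0281e-5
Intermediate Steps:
z(S) = -1/(112*S)
1/(-97271 + z(N(-3, -2))) = 1/(-97271 - 1/(112*(-7 - 1*(-3)))) = 1/(-97271 - 1/(112*(-7 + 3))) = 1/(-97271 - 1/112/(-4)) = 1/(-97271 - 1/112*(-1/4)) = 1/(-97271 + 1/448) = 1/(-43577407/448) = -448/43577407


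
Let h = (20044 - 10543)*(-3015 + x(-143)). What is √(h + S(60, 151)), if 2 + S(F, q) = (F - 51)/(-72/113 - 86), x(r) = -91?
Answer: I*√2828369752119230/9790 ≈ 5432.3*I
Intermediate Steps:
S(F, q) = -13817/9790 - 113*F/9790 (S(F, q) = -2 + (F - 51)/(-72/113 - 86) = -2 + (-51 + F)/(-72*1/113 - 86) = -2 + (-51 + F)/(-72/113 - 86) = -2 + (-51 + F)/(-9790/113) = -2 + (-51 + F)*(-113/9790) = -2 + (5763/9790 - 113*F/9790) = -13817/9790 - 113*F/9790)
h = -29510106 (h = (20044 - 10543)*(-3015 - 91) = 9501*(-3106) = -29510106)
√(h + S(60, 151)) = √(-29510106 + (-13817/9790 - 113/9790*60)) = √(-29510106 + (-13817/9790 - 678/979)) = √(-29510106 - 20597/9790) = √(-288903958337/9790) = I*√2828369752119230/9790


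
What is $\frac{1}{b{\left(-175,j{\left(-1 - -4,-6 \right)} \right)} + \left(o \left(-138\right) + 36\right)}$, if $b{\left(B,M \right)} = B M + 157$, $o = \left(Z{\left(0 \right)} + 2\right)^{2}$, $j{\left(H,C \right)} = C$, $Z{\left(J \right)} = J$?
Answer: $\frac{1}{691} \approx 0.0014472$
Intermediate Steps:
$o = 4$ ($o = \left(0 + 2\right)^{2} = 2^{2} = 4$)
$b{\left(B,M \right)} = 157 + B M$
$\frac{1}{b{\left(-175,j{\left(-1 - -4,-6 \right)} \right)} + \left(o \left(-138\right) + 36\right)} = \frac{1}{\left(157 - -1050\right) + \left(4 \left(-138\right) + 36\right)} = \frac{1}{\left(157 + 1050\right) + \left(-552 + 36\right)} = \frac{1}{1207 - 516} = \frac{1}{691}$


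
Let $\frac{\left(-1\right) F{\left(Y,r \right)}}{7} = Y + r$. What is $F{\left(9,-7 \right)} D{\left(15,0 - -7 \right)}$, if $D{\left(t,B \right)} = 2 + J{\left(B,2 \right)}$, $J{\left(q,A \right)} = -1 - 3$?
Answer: $28$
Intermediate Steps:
$J{\left(q,A \right)} = -4$
$F{\left(Y,r \right)} = - 7 Y - 7 r$ ($F{\left(Y,r \right)} = - 7 \left(Y + r\right) = - 7 Y - 7 r$)
$D{\left(t,B \right)} = -2$ ($D{\left(t,B \right)} = 2 - 4 = -2$)
$F{\left(9,-7 \right)} D{\left(15,0 - -7 \right)} = \left(\left(-7\right) 9 - -49\right) \left(-2\right) = \left(-63 + 49\right) \left(-2\right) = \left(-14\right) \left(-2\right) = 28$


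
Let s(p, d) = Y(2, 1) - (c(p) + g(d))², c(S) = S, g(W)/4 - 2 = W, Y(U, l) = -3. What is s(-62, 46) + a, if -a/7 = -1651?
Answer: -5346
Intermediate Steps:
a = 11557 (a = -7*(-1651) = 11557)
g(W) = 8 + 4*W
s(p, d) = -3 - (8 + p + 4*d)² (s(p, d) = -3 - (p + (8 + 4*d))² = -3 - (8 + p + 4*d)²)
s(-62, 46) + a = (-3 - (8 - 62 + 4*46)²) + 11557 = (-3 - (8 - 62 + 184)²) + 11557 = (-3 - 1*130²) + 11557 = (-3 - 1*16900) + 11557 = (-3 - 16900) + 11557 = -16903 + 11557 = -5346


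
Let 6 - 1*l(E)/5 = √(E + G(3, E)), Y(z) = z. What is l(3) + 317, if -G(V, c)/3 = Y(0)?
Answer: 347 - 5*√3 ≈ 338.34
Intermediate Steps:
G(V, c) = 0 (G(V, c) = -3*0 = 0)
l(E) = 30 - 5*√E (l(E) = 30 - 5*√(E + 0) = 30 - 5*√E)
l(3) + 317 = (30 - 5*√3) + 317 = 347 - 5*√3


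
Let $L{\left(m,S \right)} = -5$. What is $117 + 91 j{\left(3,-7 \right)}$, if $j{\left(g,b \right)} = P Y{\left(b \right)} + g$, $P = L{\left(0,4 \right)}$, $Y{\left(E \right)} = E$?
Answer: $3575$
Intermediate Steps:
$P = -5$
$j{\left(g,b \right)} = g - 5 b$ ($j{\left(g,b \right)} = - 5 b + g = g - 5 b$)
$117 + 91 j{\left(3,-7 \right)} = 117 + 91 \left(3 - -35\right) = 117 + 91 \left(3 + 35\right) = 117 + 91 \cdot 38 = 117 + 3458 = 3575$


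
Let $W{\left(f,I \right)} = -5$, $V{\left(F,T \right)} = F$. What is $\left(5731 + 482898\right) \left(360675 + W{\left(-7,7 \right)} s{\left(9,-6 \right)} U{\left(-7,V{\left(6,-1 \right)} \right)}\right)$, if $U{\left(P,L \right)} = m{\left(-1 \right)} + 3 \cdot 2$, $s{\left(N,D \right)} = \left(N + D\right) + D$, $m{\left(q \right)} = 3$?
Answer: $176302229490$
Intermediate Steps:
$s{\left(N,D \right)} = N + 2 D$ ($s{\left(N,D \right)} = \left(D + N\right) + D = N + 2 D$)
$U{\left(P,L \right)} = 9$ ($U{\left(P,L \right)} = 3 + 3 \cdot 2 = 3 + 6 = 9$)
$\left(5731 + 482898\right) \left(360675 + W{\left(-7,7 \right)} s{\left(9,-6 \right)} U{\left(-7,V{\left(6,-1 \right)} \right)}\right) = \left(5731 + 482898\right) \left(360675 + - 5 \left(9 + 2 \left(-6\right)\right) 9\right) = 488629 \left(360675 + - 5 \left(9 - 12\right) 9\right) = 488629 \left(360675 + \left(-5\right) \left(-3\right) 9\right) = 488629 \left(360675 + 15 \cdot 9\right) = 488629 \left(360675 + 135\right) = 488629 \cdot 360810 = 176302229490$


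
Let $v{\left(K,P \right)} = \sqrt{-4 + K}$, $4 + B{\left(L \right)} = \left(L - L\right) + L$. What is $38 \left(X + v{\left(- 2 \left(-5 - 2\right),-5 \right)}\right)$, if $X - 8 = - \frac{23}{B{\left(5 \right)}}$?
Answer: $-570 + 38 \sqrt{10} \approx -449.83$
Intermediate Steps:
$B{\left(L \right)} = -4 + L$ ($B{\left(L \right)} = -4 + \left(\left(L - L\right) + L\right) = -4 + \left(0 + L\right) = -4 + L$)
$X = -15$ ($X = 8 - \frac{23}{-4 + 5} = 8 - \frac{23}{1} = 8 - 23 = -15$)
$38 \left(X + v{\left(- 2 \left(-5 - 2\right),-5 \right)}\right) = 38 \left(-15 + \sqrt{-4 - 2 \left(-5 - 2\right)}\right) = 38 \left(-15 + \sqrt{-4 - -14}\right) = 38 \left(-15 + \sqrt{-4 + 14}\right) = 38 \left(-15 + \sqrt{10}\right) = -570 + 38 \sqrt{10}$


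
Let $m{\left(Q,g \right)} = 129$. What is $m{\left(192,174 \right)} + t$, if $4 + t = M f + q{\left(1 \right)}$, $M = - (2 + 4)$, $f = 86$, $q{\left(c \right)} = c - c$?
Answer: $-391$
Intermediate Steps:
$q{\left(c \right)} = 0$
$M = -6$ ($M = \left(-1\right) 6 = -6$)
$t = -520$ ($t = -4 + \left(\left(-6\right) 86 + 0\right) = -4 + \left(-516 + 0\right) = -4 - 516 = -520$)
$m{\left(192,174 \right)} + t = 129 - 520 = -391$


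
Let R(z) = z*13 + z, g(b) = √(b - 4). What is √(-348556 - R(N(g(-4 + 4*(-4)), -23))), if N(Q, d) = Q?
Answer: 2*√(-87139 - 7*I*√6) ≈ 0.058085 - 590.39*I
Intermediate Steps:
g(b) = √(-4 + b)
R(z) = 14*z (R(z) = 13*z + z = 14*z)
√(-348556 - R(N(g(-4 + 4*(-4)), -23))) = √(-348556 - 14*√(-4 + (-4 + 4*(-4)))) = √(-348556 - 14*√(-4 + (-4 - 16))) = √(-348556 - 14*√(-4 - 20)) = √(-348556 - 14*√(-24)) = √(-348556 - 14*2*I*√6) = √(-348556 - 28*I*√6)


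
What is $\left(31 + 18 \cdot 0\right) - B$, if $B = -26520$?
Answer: $26551$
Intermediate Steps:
$\left(31 + 18 \cdot 0\right) - B = \left(31 + 18 \cdot 0\right) - -26520 = \left(31 + 0\right) + 26520 = 31 + 26520 = 26551$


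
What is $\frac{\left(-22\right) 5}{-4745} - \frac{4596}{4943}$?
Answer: $- \frac{4252858}{4690907} \approx -0.90662$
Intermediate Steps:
$\frac{\left(-22\right) 5}{-4745} - \frac{4596}{4943} = \left(-110\right) \left(- \frac{1}{4745}\right) - \frac{4596}{4943} = \frac{22}{949} - \frac{4596}{4943} = - \frac{4252858}{4690907}$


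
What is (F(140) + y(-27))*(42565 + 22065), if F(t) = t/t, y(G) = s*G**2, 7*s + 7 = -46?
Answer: -2496656900/7 ≈ -3.5667e+8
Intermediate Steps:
s = -53/7 (s = -1 + (1/7)*(-46) = -1 - 46/7 = -53/7 ≈ -7.5714)
y(G) = -53*G**2/7
F(t) = 1
(F(140) + y(-27))*(42565 + 22065) = (1 - 53/7*(-27)**2)*(42565 + 22065) = (1 - 53/7*729)*64630 = (1 - 38637/7)*64630 = -38630/7*64630 = -2496656900/7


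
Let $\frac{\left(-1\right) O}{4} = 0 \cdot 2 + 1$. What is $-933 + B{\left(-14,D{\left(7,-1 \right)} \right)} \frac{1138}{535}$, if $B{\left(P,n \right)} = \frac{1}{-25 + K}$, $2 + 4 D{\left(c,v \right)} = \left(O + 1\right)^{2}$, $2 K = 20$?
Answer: $- \frac{7488463}{8025} \approx -933.14$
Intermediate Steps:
$K = 10$ ($K = \frac{1}{2} \cdot 20 = 10$)
$O = -4$ ($O = - 4 \left(0 \cdot 2 + 1\right) = - 4 \left(0 + 1\right) = \left(-4\right) 1 = -4$)
$D{\left(c,v \right)} = \frac{7}{4}$ ($D{\left(c,v \right)} = - \frac{1}{2} + \frac{\left(-4 + 1\right)^{2}}{4} = - \frac{1}{2} + \frac{\left(-3\right)^{2}}{4} = - \frac{1}{2} + \frac{1}{4} \cdot 9 = - \frac{1}{2} + \frac{9}{4} = \frac{7}{4}$)
$B{\left(P,n \right)} = - \frac{1}{15}$ ($B{\left(P,n \right)} = \frac{1}{-25 + 10} = \frac{1}{-15} = - \frac{1}{15}$)
$-933 + B{\left(-14,D{\left(7,-1 \right)} \right)} \frac{1138}{535} = -933 - \frac{1138 \cdot \frac{1}{535}}{15} = -933 - \frac{1138}{8025} = - \frac{7488463}{8025}$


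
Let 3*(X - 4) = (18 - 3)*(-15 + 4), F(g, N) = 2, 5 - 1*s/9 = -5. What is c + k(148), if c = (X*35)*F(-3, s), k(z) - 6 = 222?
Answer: -3342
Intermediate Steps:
s = 90 (s = 45 - 9*(-5) = 45 + 45 = 90)
k(z) = 228 (k(z) = 6 + 222 = 228)
X = -51 (X = 4 + ((18 - 3)*(-15 + 4))/3 = 4 + (15*(-11))/3 = 4 + (1/3)*(-165) = 4 - 55 = -51)
c = -3570 (c = -51*35*2 = -1785*2 = -3570)
c + k(148) = -3570 + 228 = -3342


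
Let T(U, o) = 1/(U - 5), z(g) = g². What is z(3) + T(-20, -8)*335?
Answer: -22/5 ≈ -4.4000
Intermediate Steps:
T(U, o) = 1/(-5 + U)
z(3) + T(-20, -8)*335 = 3² + 335/(-5 - 20) = 9 + 335/(-25) = 9 - 1/25*335 = 9 - 67/5 = -22/5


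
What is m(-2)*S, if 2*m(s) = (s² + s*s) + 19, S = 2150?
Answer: 29025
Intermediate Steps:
m(s) = 19/2 + s² (m(s) = ((s² + s*s) + 19)/2 = ((s² + s²) + 19)/2 = (2*s² + 19)/2 = (19 + 2*s²)/2 = 19/2 + s²)
m(-2)*S = (19/2 + (-2)²)*2150 = (19/2 + 4)*2150 = (27/2)*2150 = 29025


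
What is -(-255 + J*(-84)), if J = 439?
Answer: 37131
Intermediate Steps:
-(-255 + J*(-84)) = -(-255 + 439*(-84)) = -(-255 - 36876) = -1*(-37131) = 37131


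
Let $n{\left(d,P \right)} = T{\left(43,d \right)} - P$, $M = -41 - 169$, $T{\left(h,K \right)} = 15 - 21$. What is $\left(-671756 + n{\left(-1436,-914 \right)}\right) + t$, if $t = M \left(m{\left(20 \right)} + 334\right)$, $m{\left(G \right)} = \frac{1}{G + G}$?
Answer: $- \frac{2963973}{4} \approx -7.4099 \cdot 10^{5}$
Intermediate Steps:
$T{\left(h,K \right)} = -6$
$M = -210$
$m{\left(G \right)} = \frac{1}{2 G}$
$n{\left(d,P \right)} = -6 - P$
$t = - \frac{280581}{4}$ ($t = - 210 \left(\frac{1}{2 \cdot 20} + 334\right) = - 210 \left(\frac{1}{2} \cdot \frac{1}{20} + 334\right) = - 210 \left(\frac{1}{40} + 334\right) = \left(-210\right) \frac{13361}{40} = - \frac{280581}{4} \approx -70145.0$)
$\left(-671756 + n{\left(-1436,-914 \right)}\right) + t = \left(-671756 - -908\right) - \frac{280581}{4} = \left(-671756 + \left(-6 + 914\right)\right) - \frac{280581}{4} = \left(-671756 + 908\right) - \frac{280581}{4} = -670848 - \frac{280581}{4} = - \frac{2963973}{4}$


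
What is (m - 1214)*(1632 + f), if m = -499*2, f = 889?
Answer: -5576452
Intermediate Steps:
m = -998
(m - 1214)*(1632 + f) = (-998 - 1214)*(1632 + 889) = -2212*2521 = -5576452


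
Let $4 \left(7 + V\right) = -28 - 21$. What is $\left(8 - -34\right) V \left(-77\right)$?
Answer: $\frac{124509}{2} \approx 62255.0$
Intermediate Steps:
$V = - \frac{77}{4}$ ($V = -7 + \frac{-28 - 21}{4} = -7 + \frac{1}{4} \left(-49\right) = -7 - \frac{49}{4} = - \frac{77}{4} \approx -19.25$)
$\left(8 - -34\right) V \left(-77\right) = \left(8 - -34\right) \left(- \frac{77}{4}\right) \left(-77\right) = \left(8 + 34\right) \left(- \frac{77}{4}\right) \left(-77\right) = 42 \left(- \frac{77}{4}\right) \left(-77\right) = \left(- \frac{1617}{2}\right) \left(-77\right) = \frac{124509}{2}$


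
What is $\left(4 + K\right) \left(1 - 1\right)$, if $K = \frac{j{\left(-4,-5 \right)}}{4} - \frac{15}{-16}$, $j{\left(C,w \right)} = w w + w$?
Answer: $0$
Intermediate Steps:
$j{\left(C,w \right)} = w + w^{2}$ ($j{\left(C,w \right)} = w^{2} + w = w + w^{2}$)
$K = \frac{95}{16}$ ($K = \frac{\left(-5\right) \left(1 - 5\right)}{4} - \frac{15}{-16} = \left(-5\right) \left(-4\right) \frac{1}{4} - - \frac{15}{16} = 20 \cdot \frac{1}{4} + \frac{15}{16} = 5 + \frac{15}{16} = \frac{95}{16} \approx 5.9375$)
$\left(4 + K\right) \left(1 - 1\right) = \left(4 + \frac{95}{16}\right) \left(1 - 1\right) = \frac{159}{16} \cdot 0 = 0$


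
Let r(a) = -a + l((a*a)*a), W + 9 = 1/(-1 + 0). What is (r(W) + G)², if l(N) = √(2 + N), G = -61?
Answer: (51 - I*√998)² ≈ 1603.0 - 3222.3*I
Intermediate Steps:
W = -10 (W = -9 + 1/(-1 + 0) = -9 + 1/(-1) = -9 - 1 = -10)
r(a) = √(2 + a³) - a (r(a) = -a + √(2 + (a*a)*a) = -a + √(2 + a²*a) = -a + √(2 + a³) = √(2 + a³) - a)
(r(W) + G)² = ((√(2 + (-10)³) - 1*(-10)) - 61)² = ((√(2 - 1000) + 10) - 61)² = ((√(-998) + 10) - 61)² = ((I*√998 + 10) - 61)² = ((10 + I*√998) - 61)² = (-51 + I*√998)²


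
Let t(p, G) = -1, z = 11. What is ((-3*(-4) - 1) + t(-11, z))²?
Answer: 100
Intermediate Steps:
((-3*(-4) - 1) + t(-11, z))² = ((-3*(-4) - 1) - 1)² = ((12 - 1) - 1)² = (11 - 1)² = 10² = 100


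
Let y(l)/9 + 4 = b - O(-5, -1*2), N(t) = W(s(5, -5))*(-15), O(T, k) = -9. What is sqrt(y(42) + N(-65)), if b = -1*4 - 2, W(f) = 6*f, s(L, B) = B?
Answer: 21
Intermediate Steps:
b = -6 (b = -4 - 2 = -6)
N(t) = 450 (N(t) = (6*(-5))*(-15) = -30*(-15) = 450)
y(l) = -9 (y(l) = -36 + 9*(-6 - 1*(-9)) = -36 + 9*(-6 + 9) = -36 + 9*3 = -36 + 27 = -9)
sqrt(y(42) + N(-65)) = sqrt(-9 + 450) = sqrt(441) = 21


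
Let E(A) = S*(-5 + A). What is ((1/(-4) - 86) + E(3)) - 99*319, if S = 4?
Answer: -126701/4 ≈ -31675.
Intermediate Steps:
E(A) = -20 + 4*A (E(A) = 4*(-5 + A) = -20 + 4*A)
((1/(-4) - 86) + E(3)) - 99*319 = ((1/(-4) - 86) + (-20 + 4*3)) - 99*319 = ((-1/4 - 86) + (-20 + 12)) - 31581 = (-345/4 - 8) - 31581 = -377/4 - 31581 = -126701/4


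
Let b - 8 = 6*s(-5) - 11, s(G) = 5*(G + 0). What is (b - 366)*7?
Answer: -3633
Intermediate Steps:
s(G) = 5*G
b = -153 (b = 8 + (6*(5*(-5)) - 11) = 8 + (6*(-25) - 11) = 8 + (-150 - 11) = 8 - 161 = -153)
(b - 366)*7 = (-153 - 366)*7 = -519*7 = -3633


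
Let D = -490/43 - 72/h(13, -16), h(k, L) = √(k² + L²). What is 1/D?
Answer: -4477375/46228642 + 166410*√17/23114321 ≈ -0.067169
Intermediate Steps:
h(k, L) = √(L² + k²)
D = -490/43 - 72*√17/85 (D = -490/43 - 72/√((-16)² + 13²) = -490*1/43 - 72/√(256 + 169) = -490/43 - 72*√17/85 ≈ -14.888)
1/D = 1/(-490/43 - 72*√17/85)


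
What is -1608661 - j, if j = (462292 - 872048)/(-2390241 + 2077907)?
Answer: -251219967265/156167 ≈ -1.6087e+6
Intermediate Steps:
j = 204878/156167 (j = -409756/(-312334) = -409756*(-1/312334) = 204878/156167 ≈ 1.3119)
-1608661 - j = -1608661 - 1*204878/156167 = -1608661 - 204878/156167 = -251219967265/156167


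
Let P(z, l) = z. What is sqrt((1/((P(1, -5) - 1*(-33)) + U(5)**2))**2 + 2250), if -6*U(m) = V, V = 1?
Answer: 3*sqrt(375156394)/1225 ≈ 47.434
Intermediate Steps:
U(m) = -1/6 (U(m) = -1/6*1 = -1/6)
sqrt((1/((P(1, -5) - 1*(-33)) + U(5)**2))**2 + 2250) = sqrt((1/((1 - 1*(-33)) + (-1/6)**2))**2 + 2250) = sqrt((1/((1 + 33) + 1/36))**2 + 2250) = sqrt((1/(34 + 1/36))**2 + 2250) = sqrt((1/(1225/36))**2 + 2250) = sqrt((36/1225)**2 + 2250) = sqrt(1296/1500625 + 2250) = sqrt(3376407546/1500625) = 3*sqrt(375156394)/1225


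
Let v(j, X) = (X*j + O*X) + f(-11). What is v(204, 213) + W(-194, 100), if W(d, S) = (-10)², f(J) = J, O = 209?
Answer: 88058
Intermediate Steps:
v(j, X) = -11 + 209*X + X*j (v(j, X) = (X*j + 209*X) - 11 = (209*X + X*j) - 11 = -11 + 209*X + X*j)
W(d, S) = 100
v(204, 213) + W(-194, 100) = (-11 + 209*213 + 213*204) + 100 = (-11 + 44517 + 43452) + 100 = 87958 + 100 = 88058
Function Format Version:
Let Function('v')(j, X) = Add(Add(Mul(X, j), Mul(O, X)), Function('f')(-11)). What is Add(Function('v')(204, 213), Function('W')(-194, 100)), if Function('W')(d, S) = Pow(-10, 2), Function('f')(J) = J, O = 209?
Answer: 88058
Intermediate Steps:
Function('v')(j, X) = Add(-11, Mul(209, X), Mul(X, j)) (Function('v')(j, X) = Add(Add(Mul(X, j), Mul(209, X)), -11) = Add(Add(Mul(209, X), Mul(X, j)), -11) = Add(-11, Mul(209, X), Mul(X, j)))
Function('W')(d, S) = 100
Add(Function('v')(204, 213), Function('W')(-194, 100)) = Add(Add(-11, Mul(209, 213), Mul(213, 204)), 100) = Add(Add(-11, 44517, 43452), 100) = Add(87958, 100) = 88058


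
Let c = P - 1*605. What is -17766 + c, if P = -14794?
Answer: -33165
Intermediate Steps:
c = -15399 (c = -14794 - 1*605 = -14794 - 605 = -15399)
-17766 + c = -17766 - 15399 = -33165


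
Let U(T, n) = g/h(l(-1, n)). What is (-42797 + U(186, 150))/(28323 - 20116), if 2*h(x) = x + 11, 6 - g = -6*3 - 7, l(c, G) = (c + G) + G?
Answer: -213984/41035 ≈ -5.2147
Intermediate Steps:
l(c, G) = c + 2*G (l(c, G) = (G + c) + G = c + 2*G)
g = 31 (g = 6 - (-6*3 - 7) = 6 - (-18 - 7) = 6 - 1*(-25) = 6 + 25 = 31)
h(x) = 11/2 + x/2 (h(x) = (x + 11)/2 = (11 + x)/2 = 11/2 + x/2)
U(T, n) = 31/(5 + n) (U(T, n) = 31/(11/2 + (-1 + 2*n)/2) = 31/(11/2 + (-½ + n)) = 31/(5 + n))
(-42797 + U(186, 150))/(28323 - 20116) = (-42797 + 31/(5 + 150))/(28323 - 20116) = (-42797 + 31/155)/8207 = (-42797 + 31*(1/155))*(1/8207) = (-42797 + ⅕)*(1/8207) = -213984/5*1/8207 = -213984/41035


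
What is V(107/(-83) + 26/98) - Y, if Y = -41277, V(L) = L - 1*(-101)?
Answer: 168280162/4067 ≈ 41377.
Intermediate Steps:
V(L) = 101 + L (V(L) = L + 101 = 101 + L)
V(107/(-83) + 26/98) - Y = (101 + (107/(-83) + 26/98)) - 1*(-41277) = (101 + (107*(-1/83) + 26*(1/98))) + 41277 = (101 + (-107/83 + 13/49)) + 41277 = (101 - 4164/4067) + 41277 = 406603/4067 + 41277 = 168280162/4067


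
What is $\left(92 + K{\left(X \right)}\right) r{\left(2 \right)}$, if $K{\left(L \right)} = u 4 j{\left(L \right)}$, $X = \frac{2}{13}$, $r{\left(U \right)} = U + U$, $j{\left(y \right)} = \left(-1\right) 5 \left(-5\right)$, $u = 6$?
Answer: $2768$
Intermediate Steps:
$j{\left(y \right)} = 25$ ($j{\left(y \right)} = \left(-5\right) \left(-5\right) = 25$)
$r{\left(U \right)} = 2 U$
$X = \frac{2}{13}$ ($X = 2 \cdot \frac{1}{13} = \frac{2}{13} \approx 0.15385$)
$K{\left(L \right)} = 600$ ($K{\left(L \right)} = 6 \cdot 4 \cdot 25 = 24 \cdot 25 = 600$)
$\left(92 + K{\left(X \right)}\right) r{\left(2 \right)} = \left(92 + 600\right) 2 \cdot 2 = 692 \cdot 4 = 2768$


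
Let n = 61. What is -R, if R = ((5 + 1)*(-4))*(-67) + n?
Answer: -1669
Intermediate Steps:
R = 1669 (R = ((5 + 1)*(-4))*(-67) + 61 = (6*(-4))*(-67) + 61 = -24*(-67) + 61 = 1608 + 61 = 1669)
-R = -1*1669 = -1669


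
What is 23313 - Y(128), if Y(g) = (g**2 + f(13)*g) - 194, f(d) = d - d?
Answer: 7123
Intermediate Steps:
f(d) = 0
Y(g) = -194 + g**2 (Y(g) = (g**2 + 0*g) - 194 = (g**2 + 0) - 194 = g**2 - 194 = -194 + g**2)
23313 - Y(128) = 23313 - (-194 + 128**2) = 23313 - (-194 + 16384) = 23313 - 1*16190 = 23313 - 16190 = 7123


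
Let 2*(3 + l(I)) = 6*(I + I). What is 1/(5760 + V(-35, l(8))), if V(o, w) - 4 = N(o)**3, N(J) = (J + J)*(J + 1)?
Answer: 1/13481277764 ≈ 7.4177e-11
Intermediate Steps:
N(J) = 2*J*(1 + J) (N(J) = (2*J)*(1 + J) = 2*J*(1 + J))
l(I) = -3 + 6*I (l(I) = -3 + (6*(I + I))/2 = -3 + (6*(2*I))/2 = -3 + (12*I)/2 = -3 + 6*I)
V(o, w) = 4 + 8*o**3*(1 + o)**3 (V(o, w) = 4 + (2*o*(1 + o))**3 = 4 + 8*o**3*(1 + o)**3)
1/(5760 + V(-35, l(8))) = 1/(5760 + (4 + 8*(-35)**3*(1 - 35)**3)) = 1/(5760 + (4 + 8*(-42875)*(-34)**3)) = 1/(5760 + (4 + 8*(-42875)*(-39304))) = 1/(5760 + (4 + 13481272000)) = 1/(5760 + 13481272004) = 1/13481277764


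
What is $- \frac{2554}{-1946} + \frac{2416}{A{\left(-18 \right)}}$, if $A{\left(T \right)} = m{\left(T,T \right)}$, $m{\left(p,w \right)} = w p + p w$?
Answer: $\frac{397283}{78813} \approx 5.0408$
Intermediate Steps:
$m{\left(p,w \right)} = 2 p w$ ($m{\left(p,w \right)} = p w + p w = 2 p w$)
$A{\left(T \right)} = 2 T^{2}$ ($A{\left(T \right)} = 2 T T = 2 T^{2}$)
$- \frac{2554}{-1946} + \frac{2416}{A{\left(-18 \right)}} = - \frac{2554}{-1946} + \frac{2416}{2 \left(-18\right)^{2}} = \left(-2554\right) \left(- \frac{1}{1946}\right) + \frac{2416}{2 \cdot 324} = \frac{1277}{973} + \frac{2416}{648} = \frac{1277}{973} + 2416 \cdot \frac{1}{648} = \frac{1277}{973} + \frac{302}{81} = \frac{397283}{78813}$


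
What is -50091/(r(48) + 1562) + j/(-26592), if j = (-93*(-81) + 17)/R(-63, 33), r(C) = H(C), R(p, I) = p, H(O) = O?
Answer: -2996610587/96329520 ≈ -31.108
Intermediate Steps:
r(C) = C
j = -7550/63 (j = (-93*(-81) + 17)/(-63) = (7533 + 17)*(-1/63) = 7550*(-1/63) = -7550/63 ≈ -119.84)
-50091/(r(48) + 1562) + j/(-26592) = -50091/(48 + 1562) - 7550/63/(-26592) = -50091/1610 - 7550/63*(-1/26592) = -50091*1/1610 + 3775/837648 = -50091/1610 + 3775/837648 = -2996610587/96329520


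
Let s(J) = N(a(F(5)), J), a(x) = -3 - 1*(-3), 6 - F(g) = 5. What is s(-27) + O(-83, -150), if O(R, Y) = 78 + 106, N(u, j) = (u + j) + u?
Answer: 157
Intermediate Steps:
F(g) = 1 (F(g) = 6 - 1*5 = 6 - 5 = 1)
a(x) = 0 (a(x) = -3 + 3 = 0)
N(u, j) = j + 2*u (N(u, j) = (j + u) + u = j + 2*u)
O(R, Y) = 184
s(J) = J (s(J) = J + 2*0 = J + 0 = J)
s(-27) + O(-83, -150) = -27 + 184 = 157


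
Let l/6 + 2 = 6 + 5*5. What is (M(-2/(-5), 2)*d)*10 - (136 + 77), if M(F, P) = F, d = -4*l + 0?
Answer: -2997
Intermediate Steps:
l = 174 (l = -12 + 6*(6 + 5*5) = -12 + 6*(6 + 25) = -12 + 6*31 = -12 + 186 = 174)
d = -696 (d = -4*174 + 0 = -696 + 0 = -696)
(M(-2/(-5), 2)*d)*10 - (136 + 77) = (-2/(-5)*(-696))*10 - (136 + 77) = (-2*(-⅕)*(-696))*10 - 1*213 = ((⅖)*(-696))*10 - 213 = -1392/5*10 - 213 = -2784 - 213 = -2997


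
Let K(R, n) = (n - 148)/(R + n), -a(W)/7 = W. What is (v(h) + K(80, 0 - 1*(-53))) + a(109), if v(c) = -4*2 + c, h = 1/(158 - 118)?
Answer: -216073/280 ≈ -771.69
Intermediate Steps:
a(W) = -7*W
h = 1/40 ≈ 0.025000
K(R, n) = (-148 + n)/(R + n)
v(c) = -8 + c
(v(h) + K(80, 0 - 1*(-53))) + a(109) = ((-8 + 1/40) + (-148 + (0 - 1*(-53)))/(80 + (0 - 1*(-53)))) - 7*109 = (-319/40 + (-148 + (0 + 53))/(80 + (0 + 53))) - 763 = (-319/40 + (-148 + 53)/(80 + 53)) - 763 = (-319/40 - 95/133) - 763 = (-319/40 + (1/133)*(-95)) - 763 = (-319/40 - 5/7) - 763 = -2433/280 - 763 = -216073/280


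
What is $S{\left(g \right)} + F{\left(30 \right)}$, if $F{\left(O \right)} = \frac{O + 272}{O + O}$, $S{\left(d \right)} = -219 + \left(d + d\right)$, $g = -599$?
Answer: $- \frac{42359}{30} \approx -1412.0$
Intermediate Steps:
$S{\left(d \right)} = -219 + 2 d$
$F{\left(O \right)} = \frac{272 + O}{2 O}$
$S{\left(g \right)} + F{\left(30 \right)} = \left(-219 + 2 \left(-599\right)\right) + \frac{272 + 30}{2 \cdot 30} = \left(-219 - 1198\right) + \frac{1}{2} \cdot \frac{1}{30} \cdot 302 = -1417 + \frac{151}{30} = - \frac{42359}{30}$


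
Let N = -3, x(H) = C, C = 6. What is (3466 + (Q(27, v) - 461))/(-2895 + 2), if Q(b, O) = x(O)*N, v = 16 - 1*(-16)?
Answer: -2987/2893 ≈ -1.0325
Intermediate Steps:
x(H) = 6
v = 32 (v = 16 + 16 = 32)
Q(b, O) = -18 (Q(b, O) = 6*(-3) = -18)
(3466 + (Q(27, v) - 461))/(-2895 + 2) = (3466 + (-18 - 461))/(-2895 + 2) = (3466 - 479)/(-2893) = 2987*(-1/2893) = -2987/2893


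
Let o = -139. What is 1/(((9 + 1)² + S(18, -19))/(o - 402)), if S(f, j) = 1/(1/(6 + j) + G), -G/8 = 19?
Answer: -1069557/197687 ≈ -5.4104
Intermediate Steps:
G = -152 (G = -8*19 = -152)
S(f, j) = 1/(-152 + 1/(6 + j)) (S(f, j) = 1/(1/(6 + j) - 152) = 1/(-152 + 1/(6 + j)))
1/(((9 + 1)² + S(18, -19))/(o - 402)) = 1/(((9 + 1)² + (-6 - 1*(-19))/(911 + 152*(-19)))/(-139 - 402)) = 1/((10² + (-6 + 19)/(911 - 2888))/(-541)) = 1/((100 + 13/(-1977))*(-1/541)) = 1/((100 - 1/1977*13)*(-1/541)) = 1/((100 - 13/1977)*(-1/541)) = 1/((197687/1977)*(-1/541)) = 1/(-197687/1069557) = -1069557/197687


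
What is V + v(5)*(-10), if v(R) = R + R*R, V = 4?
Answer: -296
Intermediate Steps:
v(R) = R + R²
V + v(5)*(-10) = 4 + (5*(1 + 5))*(-10) = 4 + (5*6)*(-10) = 4 + 30*(-10) = 4 - 300 = -296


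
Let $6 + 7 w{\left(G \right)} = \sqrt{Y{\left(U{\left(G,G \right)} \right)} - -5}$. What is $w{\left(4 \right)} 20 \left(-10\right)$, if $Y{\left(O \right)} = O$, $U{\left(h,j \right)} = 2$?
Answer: $\frac{1200}{7} - \frac{200 \sqrt{7}}{7} \approx 95.836$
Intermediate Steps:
$w{\left(G \right)} = - \frac{6}{7} + \frac{\sqrt{7}}{7}$ ($w{\left(G \right)} = - \frac{6}{7} + \frac{\sqrt{2 - -5}}{7} = - \frac{6}{7} + \frac{\sqrt{2 + 5}}{7} = - \frac{6}{7} + \frac{\sqrt{7}}{7}$)
$w{\left(4 \right)} 20 \left(-10\right) = \left(- \frac{6}{7} + \frac{\sqrt{7}}{7}\right) 20 \left(-10\right) = \left(- \frac{120}{7} + \frac{20 \sqrt{7}}{7}\right) \left(-10\right) = \frac{1200}{7} - \frac{200 \sqrt{7}}{7}$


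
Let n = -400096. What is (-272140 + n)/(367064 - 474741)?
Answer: 672236/107677 ≈ 6.2431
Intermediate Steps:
(-272140 + n)/(367064 - 474741) = (-272140 - 400096)/(367064 - 474741) = -672236/(-107677) = -672236*(-1/107677) = 672236/107677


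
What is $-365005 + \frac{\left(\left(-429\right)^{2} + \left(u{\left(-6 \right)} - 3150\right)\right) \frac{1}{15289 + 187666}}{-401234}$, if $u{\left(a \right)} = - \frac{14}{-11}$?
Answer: $- \frac{65391150272719133}{179151382234} \approx -3.6501 \cdot 10^{5}$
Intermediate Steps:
$u{\left(a \right)} = \frac{14}{11}$ ($u{\left(a \right)} = \left(-14\right) \left(- \frac{1}{11}\right) = \frac{14}{11}$)
$-365005 + \frac{\left(\left(-429\right)^{2} + \left(u{\left(-6 \right)} - 3150\right)\right) \frac{1}{15289 + 187666}}{-401234} = -365005 + \frac{\left(\left(-429\right)^{2} + \left(\frac{14}{11} - 3150\right)\right) \frac{1}{15289 + 187666}}{-401234} = -365005 + \frac{184041 + \left(\frac{14}{11} - 3150\right)}{202955} \left(- \frac{1}{401234}\right) = -365005 + \left(184041 - \frac{34636}{11}\right) \frac{1}{202955} \left(- \frac{1}{401234}\right) = -365005 + \frac{1989815}{11} \cdot \frac{1}{202955} \left(- \frac{1}{401234}\right) = -365005 + \frac{397963}{446501} \left(- \frac{1}{401234}\right) = -365005 - \frac{397963}{179151382234} = - \frac{65391150272719133}{179151382234}$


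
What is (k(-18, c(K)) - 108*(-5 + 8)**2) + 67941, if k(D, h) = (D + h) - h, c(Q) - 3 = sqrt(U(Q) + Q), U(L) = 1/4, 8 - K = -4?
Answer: 66951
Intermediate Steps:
K = 12 (K = 8 - 1*(-4) = 8 + 4 = 12)
U(L) = 1/4
c(Q) = 3 + sqrt(1/4 + Q)
k(D, h) = D
(k(-18, c(K)) - 108*(-5 + 8)**2) + 67941 = (-18 - 108*(-5 + 8)**2) + 67941 = (-18 - 108*3**2) + 67941 = (-18 - 108*9) + 67941 = (-18 - 972) + 67941 = -990 + 67941 = 66951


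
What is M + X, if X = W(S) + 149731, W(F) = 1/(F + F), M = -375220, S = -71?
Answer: -32019439/142 ≈ -2.2549e+5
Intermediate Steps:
W(F) = 1/(2*F)
X = 21261801/142 (X = (½)/(-71) + 149731 = (½)*(-1/71) + 149731 = -1/142 + 149731 = 21261801/142 ≈ 1.4973e+5)
M + X = -375220 + 21261801/142 = -32019439/142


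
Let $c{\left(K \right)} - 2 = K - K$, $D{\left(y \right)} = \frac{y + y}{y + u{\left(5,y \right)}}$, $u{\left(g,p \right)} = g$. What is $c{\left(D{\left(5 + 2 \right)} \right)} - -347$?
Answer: $349$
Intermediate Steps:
$D{\left(y \right)} = \frac{2 y}{5 + y}$ ($D{\left(y \right)} = \frac{y + y}{y + 5} = \frac{2 y}{5 + y}$)
$c{\left(K \right)} = 2$ ($c{\left(K \right)} = 2 + \left(K - K\right) = 2 + 0 = 2$)
$c{\left(D{\left(5 + 2 \right)} \right)} - -347 = 2 - -347 = 2 + 347 = 349$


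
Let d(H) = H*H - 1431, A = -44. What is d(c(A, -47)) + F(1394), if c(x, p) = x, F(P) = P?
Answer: 1899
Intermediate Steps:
d(H) = -1431 + H**2 (d(H) = H**2 - 1431 = -1431 + H**2)
d(c(A, -47)) + F(1394) = (-1431 + (-44)**2) + 1394 = (-1431 + 1936) + 1394 = 505 + 1394 = 1899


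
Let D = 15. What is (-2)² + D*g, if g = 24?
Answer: 364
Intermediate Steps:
(-2)² + D*g = (-2)² + 15*24 = 4 + 360 = 364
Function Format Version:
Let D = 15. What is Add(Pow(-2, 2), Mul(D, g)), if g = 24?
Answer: 364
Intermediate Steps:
Add(Pow(-2, 2), Mul(D, g)) = Add(Pow(-2, 2), Mul(15, 24)) = Add(4, 360) = 364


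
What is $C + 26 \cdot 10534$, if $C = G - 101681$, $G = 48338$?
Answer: $220541$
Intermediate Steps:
$C = -53343$ ($C = 48338 - 101681 = -53343$)
$C + 26 \cdot 10534 = -53343 + 26 \cdot 10534 = -53343 + 273884 = 220541$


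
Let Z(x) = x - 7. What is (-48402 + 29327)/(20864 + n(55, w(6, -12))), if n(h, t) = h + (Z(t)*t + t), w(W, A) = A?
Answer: -3815/4227 ≈ -0.90253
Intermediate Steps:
Z(x) = -7 + x
n(h, t) = h + t + t*(-7 + t) (n(h, t) = h + ((-7 + t)*t + t) = h + (t*(-7 + t) + t) = h + (t + t*(-7 + t)) = h + t + t*(-7 + t))
(-48402 + 29327)/(20864 + n(55, w(6, -12))) = (-48402 + 29327)/(20864 + (55 - 12 - 12*(-7 - 12))) = -19075/(20864 + (55 - 12 - 12*(-19))) = -19075/(20864 + (55 - 12 + 228)) = -19075/(20864 + 271) = -19075/21135 = -19075*1/21135 = -3815/4227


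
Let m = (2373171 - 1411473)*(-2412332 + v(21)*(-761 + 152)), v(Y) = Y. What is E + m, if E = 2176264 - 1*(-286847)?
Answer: -2332231552347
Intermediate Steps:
E = 2463111 (E = 2176264 + 286847 = 2463111)
m = -2332234015458 (m = (2373171 - 1411473)*(-2412332 + 21*(-761 + 152)) = 961698*(-2412332 + 21*(-609)) = 961698*(-2412332 - 12789) = 961698*(-2425121) = -2332234015458)
E + m = 2463111 - 2332234015458 = -2332231552347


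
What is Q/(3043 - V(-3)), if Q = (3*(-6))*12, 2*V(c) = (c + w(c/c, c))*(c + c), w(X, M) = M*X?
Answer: -216/3025 ≈ -0.071405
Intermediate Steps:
V(c) = 2*c² (V(c) = ((c + c*(c/c))*(c + c))/2 = ((c + c*1)*(2*c))/2 = ((c + c)*(2*c))/2 = ((2*c)*(2*c))/2 = (4*c²)/2 = 2*c²)
Q = -216 (Q = -18*12 = -216)
Q/(3043 - V(-3)) = -216/(3043 - 2*(-3)²) = -216/(3043 - 2*9) = -216/(3043 - 1*18) = -216/(3043 - 18) = -216/3025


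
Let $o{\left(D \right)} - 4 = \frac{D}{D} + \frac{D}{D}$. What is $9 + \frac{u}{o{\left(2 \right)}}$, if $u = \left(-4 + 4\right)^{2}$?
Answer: $9$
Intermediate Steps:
$o{\left(D \right)} = 6$ ($o{\left(D \right)} = 4 + \left(\frac{D}{D} + \frac{D}{D}\right) = 4 + \left(1 + 1\right) = 4 + 2 = 6$)
$u = 0$ ($u = 0^{2} = 0$)
$9 + \frac{u}{o{\left(2 \right)}} = 9 + \frac{1}{6} \cdot 0 = 9 + 0 = 9$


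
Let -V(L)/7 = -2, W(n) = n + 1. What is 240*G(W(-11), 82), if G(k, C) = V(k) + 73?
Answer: 20880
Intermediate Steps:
W(n) = 1 + n
V(L) = 14 (V(L) = -7*(-2) = 14)
G(k, C) = 87 (G(k, C) = 14 + 73 = 87)
240*G(W(-11), 82) = 240*87 = 20880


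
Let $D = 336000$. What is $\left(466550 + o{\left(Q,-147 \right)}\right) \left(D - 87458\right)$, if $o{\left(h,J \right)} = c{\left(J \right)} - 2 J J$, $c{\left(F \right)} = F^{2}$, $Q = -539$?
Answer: $-231996860292904$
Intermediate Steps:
$o{\left(h,J \right)} = - 2 J^{4}$ ($o{\left(h,J \right)} = J^{2} - 2 J J = J^{2} \left(- 2 J^{2}\right) = - 2 J^{4}$)
$\left(466550 + o{\left(Q,-147 \right)}\right) \left(D - 87458\right) = \left(466550 - 2 \left(-147\right)^{4}\right) \left(336000 - 87458\right) = \left(466550 - 933897762\right) 248542 = \left(-933431212\right) 248542 = -231996860292904$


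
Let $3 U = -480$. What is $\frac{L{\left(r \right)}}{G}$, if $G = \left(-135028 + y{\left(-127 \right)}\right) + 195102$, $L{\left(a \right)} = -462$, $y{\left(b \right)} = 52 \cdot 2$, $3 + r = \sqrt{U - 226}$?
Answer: $- \frac{231}{30089} \approx -0.0076772$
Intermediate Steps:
$U = -160$ ($U = \frac{1}{3} \left(-480\right) = -160$)
$r = -3 + i \sqrt{386}$ ($r = -3 + \sqrt{-160 - 226} = -3 + \sqrt{-386} = -3 + i \sqrt{386} \approx -3.0 + 19.647 i$)
$y{\left(b \right)} = 104$
$G = 60178$ ($G = \left(-135028 + 104\right) + 195102 = -134924 + 195102 = 60178$)
$\frac{L{\left(r \right)}}{G} = - \frac{462}{60178} = \left(-462\right) \frac{1}{60178} = - \frac{231}{30089}$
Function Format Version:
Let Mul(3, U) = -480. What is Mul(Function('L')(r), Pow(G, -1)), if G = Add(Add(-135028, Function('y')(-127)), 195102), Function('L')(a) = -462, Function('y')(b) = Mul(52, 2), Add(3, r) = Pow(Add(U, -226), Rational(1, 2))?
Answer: Rational(-231, 30089) ≈ -0.0076772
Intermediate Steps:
U = -160 (U = Mul(Rational(1, 3), -480) = -160)
r = Add(-3, Mul(I, Pow(386, Rational(1, 2)))) (r = Add(-3, Pow(Add(-160, -226), Rational(1, 2))) = Add(-3, Pow(-386, Rational(1, 2))) = Add(-3, Mul(I, Pow(386, Rational(1, 2)))) ≈ Add(-3.0000, Mul(19.647, I)))
Function('y')(b) = 104
G = 60178 (G = Add(Add(-135028, 104), 195102) = Add(-134924, 195102) = 60178)
Mul(Function('L')(r), Pow(G, -1)) = Mul(-462, Pow(60178, -1)) = Mul(-462, Rational(1, 60178)) = Rational(-231, 30089)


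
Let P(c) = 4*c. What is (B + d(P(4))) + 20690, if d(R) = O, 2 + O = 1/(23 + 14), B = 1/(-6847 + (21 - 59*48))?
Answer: 7392783669/357346 ≈ 20688.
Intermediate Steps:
B = -1/9658 (B = 1/(-6847 + (21 - 2832)) = 1/(-6847 - 2811) = 1/(-9658) = -1/9658 ≈ -0.00010354)
O = -73/37 (O = -2 + 1/(23 + 14) = -2 + 1/37 = -73/37 ≈ -1.9730)
d(R) = -73/37
(B + d(P(4))) + 20690 = (-1/9658 - 73/37) + 20690 = -705071/357346 + 20690 = 7392783669/357346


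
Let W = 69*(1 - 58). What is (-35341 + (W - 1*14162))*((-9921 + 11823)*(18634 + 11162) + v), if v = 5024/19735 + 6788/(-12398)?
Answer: -370476942839738146776/122337265 ≈ -3.0283e+12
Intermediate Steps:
v = -35836814/122337265 (v = 5024*(1/19735) + 6788*(-1/12398) = 5024/19735 - 3394/6199 = -35836814/122337265 ≈ -0.29293)
W = -3933 (W = 69*(-57) = -3933)
(-35341 + (W - 1*14162))*((-9921 + 11823)*(18634 + 11162) + v) = (-35341 + (-3933 - 1*14162))*((-9921 + 11823)*(18634 + 11162) - 35836814/122337265) = (-35341 + (-3933 - 14162))*(1902*29796 - 35836814/122337265) = (-35341 - 18095)*(56671992 - 35836814/122337265) = -53436*6933096467545066/122337265 = -370476942839738146776/122337265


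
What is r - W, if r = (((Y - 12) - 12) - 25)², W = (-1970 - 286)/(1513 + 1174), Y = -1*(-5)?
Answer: 5204288/2687 ≈ 1936.8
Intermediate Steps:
Y = 5
W = -2256/2687 ≈ -0.83960
r = 1936 (r = (((5 - 12) - 12) - 25)² = ((-7 - 12) - 25)² = (-19 - 25)² = (-44)² = 1936)
r - W = 1936 - 1*(-2256/2687) = 1936 + 2256/2687 = 5204288/2687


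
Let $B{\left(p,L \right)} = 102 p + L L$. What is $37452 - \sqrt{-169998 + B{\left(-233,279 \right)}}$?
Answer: $37452 - i \sqrt{115923} \approx 37452.0 - 340.47 i$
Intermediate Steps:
$B{\left(p,L \right)} = L^{2} + 102 p$ ($B{\left(p,L \right)} = 102 p + L^{2} = L^{2} + 102 p$)
$37452 - \sqrt{-169998 + B{\left(-233,279 \right)}} = 37452 - \sqrt{-169998 + \left(279^{2} + 102 \left(-233\right)\right)} = 37452 - \sqrt{-169998 + \left(77841 - 23766\right)} = 37452 - \sqrt{-169998 + 54075} = 37452 - \sqrt{-115923} = 37452 - i \sqrt{115923}$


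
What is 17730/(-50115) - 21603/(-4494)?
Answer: 22287905/5004818 ≈ 4.4533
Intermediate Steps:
17730/(-50115) - 21603/(-4494) = 17730*(-1/50115) - 21603*(-1/4494) = -1182/3341 + 7201/1498 = 22287905/5004818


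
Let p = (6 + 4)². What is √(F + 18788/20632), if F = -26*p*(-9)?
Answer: √622580384726/5158 ≈ 152.97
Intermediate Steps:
p = 100 (p = 10² = 100)
F = 23400 (F = -26*100*(-9) = -2600*(-9) = 23400)
√(F + 18788/20632) = √(23400 + 18788/20632) = √(23400 + 18788*(1/20632)) = √(23400 + 4697/5158) = √(120701897/5158) = √622580384726/5158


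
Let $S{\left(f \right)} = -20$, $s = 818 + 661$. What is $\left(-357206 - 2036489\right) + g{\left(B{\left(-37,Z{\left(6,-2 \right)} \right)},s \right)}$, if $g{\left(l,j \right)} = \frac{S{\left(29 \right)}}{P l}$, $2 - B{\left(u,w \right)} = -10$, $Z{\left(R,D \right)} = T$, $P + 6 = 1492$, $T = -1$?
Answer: $- \frac{10671092315}{4458} \approx -2.3937 \cdot 10^{6}$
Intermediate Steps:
$P = 1486$ ($P = -6 + 1492 = 1486$)
$Z{\left(R,D \right)} = -1$
$s = 1479$
$B{\left(u,w \right)} = 12$ ($B{\left(u,w \right)} = 2 - -10 = 2 + 10 = 12$)
$g{\left(l,j \right)} = - \frac{10}{743 l}$ ($g{\left(l,j \right)} = - \frac{20}{1486 l} = - 20 \frac{1}{1486 l} = - \frac{10}{743 l}$)
$\left(-357206 - 2036489\right) + g{\left(B{\left(-37,Z{\left(6,-2 \right)} \right)},s \right)} = \left(-357206 - 2036489\right) - \frac{10}{743 \cdot 12} = \left(-357206 - 2036489\right) - \frac{5}{4458} = -2393695 - \frac{5}{4458} = - \frac{10671092315}{4458}$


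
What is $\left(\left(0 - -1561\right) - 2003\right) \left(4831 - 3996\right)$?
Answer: $-369070$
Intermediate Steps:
$\left(\left(0 - -1561\right) - 2003\right) \left(4831 - 3996\right) = \left(\left(0 + 1561\right) - 2003\right) 835 = \left(1561 - 2003\right) 835 = \left(-442\right) 835 = -369070$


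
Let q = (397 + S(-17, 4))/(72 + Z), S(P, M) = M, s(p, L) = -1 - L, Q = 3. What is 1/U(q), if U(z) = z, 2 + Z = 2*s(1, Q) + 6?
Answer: 68/401 ≈ 0.16958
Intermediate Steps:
Z = -4 (Z = -2 + (2*(-1 - 1*3) + 6) = -2 + (2*(-1 - 3) + 6) = -2 + (2*(-4) + 6) = -2 + (-8 + 6) = -2 - 2 = -4)
q = 401/68 (q = (397 + 4)/(72 - 4) = 401/68 ≈ 5.8971)
1/U(q) = 1/(401/68) = 68/401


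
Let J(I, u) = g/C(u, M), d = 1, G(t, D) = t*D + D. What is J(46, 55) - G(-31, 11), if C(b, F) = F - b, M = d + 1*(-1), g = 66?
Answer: 1644/5 ≈ 328.80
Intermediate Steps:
G(t, D) = D + D*t (G(t, D) = D*t + D = D + D*t)
M = 0 (M = 1 + 1*(-1) = 1 - 1 = 0)
J(I, u) = -66/u (J(I, u) = 66/(0 - u) = 66/((-u)) = 66*(-1/u) = -66/u)
J(46, 55) - G(-31, 11) = -66/55 - 11*(1 - 31) = -66*1/55 - 11*(-30) = -6/5 - 1*(-330) = -6/5 + 330 = 1644/5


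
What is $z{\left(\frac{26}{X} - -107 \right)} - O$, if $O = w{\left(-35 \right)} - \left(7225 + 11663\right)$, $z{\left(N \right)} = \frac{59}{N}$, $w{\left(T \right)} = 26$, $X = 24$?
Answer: $\frac{24464722}{1297} \approx 18863.0$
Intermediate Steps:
$O = -18862$ ($O = 26 - \left(7225 + 11663\right) = 26 - 18888 = -18862$)
$z{\left(\frac{26}{X} - -107 \right)} - O = \frac{59}{\frac{26}{24} - -107} - -18862 = \frac{59}{26 \cdot \frac{1}{24} + 107} + 18862 = \frac{59}{\frac{13}{12} + 107} + 18862 = \frac{59}{\frac{1297}{12}} + 18862 = 59 \cdot \frac{12}{1297} + 18862 = \frac{708}{1297} + 18862 = \frac{24464722}{1297}$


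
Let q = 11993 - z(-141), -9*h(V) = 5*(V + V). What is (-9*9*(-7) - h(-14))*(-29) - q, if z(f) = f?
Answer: -253133/9 ≈ -28126.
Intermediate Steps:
h(V) = -10*V/9 (h(V) = -5*(V + V)/9 = -5*2*V/9 = -10*V/9)
q = 12134 (q = 11993 - 1*(-141) = 11993 + 141 = 12134)
(-9*9*(-7) - h(-14))*(-29) - q = (-9*9*(-7) - (-10)*(-14)/9)*(-29) - 1*12134 = (-81*(-7) - 1*140/9)*(-29) - 12134 = (567 - 140/9)*(-29) - 12134 = (4963/9)*(-29) - 12134 = -143927/9 - 12134 = -253133/9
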